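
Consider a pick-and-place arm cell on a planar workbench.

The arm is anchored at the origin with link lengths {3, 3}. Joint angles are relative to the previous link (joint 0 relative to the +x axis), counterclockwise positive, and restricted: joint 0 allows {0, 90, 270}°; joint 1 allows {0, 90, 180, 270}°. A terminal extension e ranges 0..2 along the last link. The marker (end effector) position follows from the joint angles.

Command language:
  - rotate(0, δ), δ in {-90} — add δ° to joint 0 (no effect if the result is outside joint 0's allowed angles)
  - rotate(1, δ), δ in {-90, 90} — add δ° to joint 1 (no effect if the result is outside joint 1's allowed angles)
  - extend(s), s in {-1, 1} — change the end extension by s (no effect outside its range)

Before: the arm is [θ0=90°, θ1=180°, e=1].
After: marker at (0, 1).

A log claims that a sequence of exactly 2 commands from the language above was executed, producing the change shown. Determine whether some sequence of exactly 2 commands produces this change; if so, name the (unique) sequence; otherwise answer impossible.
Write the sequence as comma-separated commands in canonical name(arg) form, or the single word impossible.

rotate(0, -90), rotate(0, -90)

t0: [θ0=90°, θ1=180°, e=1]
1. rotate(0, -90) → [θ0=0°, θ1=180°, e=1]
2. rotate(0, -90) → [θ0=270°, θ1=180°, e=1]
all 25 alternatives checked — unique.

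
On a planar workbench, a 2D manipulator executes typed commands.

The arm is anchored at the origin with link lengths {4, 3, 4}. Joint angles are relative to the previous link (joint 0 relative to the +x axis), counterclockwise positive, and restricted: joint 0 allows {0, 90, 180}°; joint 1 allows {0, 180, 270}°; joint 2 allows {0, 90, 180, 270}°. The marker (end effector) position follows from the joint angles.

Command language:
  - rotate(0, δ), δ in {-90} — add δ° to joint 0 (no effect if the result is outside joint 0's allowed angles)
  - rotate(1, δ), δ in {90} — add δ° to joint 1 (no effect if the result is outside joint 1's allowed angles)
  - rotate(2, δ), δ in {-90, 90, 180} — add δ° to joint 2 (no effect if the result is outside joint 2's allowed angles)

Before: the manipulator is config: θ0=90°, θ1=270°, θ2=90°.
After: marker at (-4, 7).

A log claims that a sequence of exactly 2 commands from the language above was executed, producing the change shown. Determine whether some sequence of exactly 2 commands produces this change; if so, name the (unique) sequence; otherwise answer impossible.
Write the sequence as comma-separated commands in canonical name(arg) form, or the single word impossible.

t0: config: θ0=90°, θ1=270°, θ2=90°
1. rotate(1, 90) → config: θ0=90°, θ1=0°, θ2=90°
2. rotate(1, 90) → config: θ0=90°, θ1=0°, θ2=90°
no other 2-command option fits: unique.

rotate(1, 90), rotate(1, 90)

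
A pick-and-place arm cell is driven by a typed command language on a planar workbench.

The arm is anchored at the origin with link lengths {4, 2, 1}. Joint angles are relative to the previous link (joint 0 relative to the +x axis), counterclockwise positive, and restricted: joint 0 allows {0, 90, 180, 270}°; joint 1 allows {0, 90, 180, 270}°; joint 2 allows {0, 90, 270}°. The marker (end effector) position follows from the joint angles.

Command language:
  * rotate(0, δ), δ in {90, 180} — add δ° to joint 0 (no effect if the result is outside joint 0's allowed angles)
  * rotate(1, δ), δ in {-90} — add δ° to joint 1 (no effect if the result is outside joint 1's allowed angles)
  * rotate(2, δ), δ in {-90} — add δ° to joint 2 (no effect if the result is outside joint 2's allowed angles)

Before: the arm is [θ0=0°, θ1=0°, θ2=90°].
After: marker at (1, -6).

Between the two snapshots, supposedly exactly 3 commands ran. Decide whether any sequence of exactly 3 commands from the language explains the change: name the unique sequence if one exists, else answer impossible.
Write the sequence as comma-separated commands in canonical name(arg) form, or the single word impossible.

from: [θ0=0°, θ1=0°, θ2=90°]
[1] after rotate(0, 90): [θ0=90°, θ1=0°, θ2=90°]
[2] after rotate(0, 90): [θ0=180°, θ1=0°, θ2=90°]
[3] after rotate(0, 90): [θ0=270°, θ1=0°, θ2=90°]
no other 3-command option fits: unique.

rotate(0, 90), rotate(0, 90), rotate(0, 90)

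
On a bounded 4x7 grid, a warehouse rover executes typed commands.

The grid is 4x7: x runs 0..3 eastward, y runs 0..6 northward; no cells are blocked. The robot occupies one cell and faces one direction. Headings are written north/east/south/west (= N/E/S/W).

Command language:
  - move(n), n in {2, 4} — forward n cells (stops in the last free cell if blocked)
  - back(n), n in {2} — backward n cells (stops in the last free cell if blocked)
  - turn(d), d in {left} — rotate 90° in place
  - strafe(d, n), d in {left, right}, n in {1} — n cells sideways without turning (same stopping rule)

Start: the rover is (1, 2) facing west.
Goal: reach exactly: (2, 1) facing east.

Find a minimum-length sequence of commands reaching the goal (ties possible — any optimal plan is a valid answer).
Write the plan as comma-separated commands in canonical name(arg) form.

begin: (1, 2) facing west
[1] after turn(left): (1, 2) facing south
[2] after strafe(left, 1): (2, 2) facing south
[3] after turn(left): (2, 2) facing east
[4] after strafe(right, 1): (2, 1) facing east
minimal: 4 command(s), checked below 4.

turn(left), strafe(left, 1), turn(left), strafe(right, 1)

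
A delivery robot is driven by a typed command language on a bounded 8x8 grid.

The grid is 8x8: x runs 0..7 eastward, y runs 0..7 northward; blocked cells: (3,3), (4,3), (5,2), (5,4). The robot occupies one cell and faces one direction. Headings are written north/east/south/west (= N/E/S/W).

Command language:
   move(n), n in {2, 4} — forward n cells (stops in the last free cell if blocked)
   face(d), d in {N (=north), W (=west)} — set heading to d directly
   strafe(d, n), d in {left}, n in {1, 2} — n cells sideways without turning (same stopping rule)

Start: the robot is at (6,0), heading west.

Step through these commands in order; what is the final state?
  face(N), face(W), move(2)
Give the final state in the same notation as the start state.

begin: at (6,0), heading west
t=1 face(N) ⇒ at (6,0), heading north
t=2 face(W) ⇒ at (6,0), heading west
t=3 move(2) ⇒ at (4,0), heading west

at (4,0), heading west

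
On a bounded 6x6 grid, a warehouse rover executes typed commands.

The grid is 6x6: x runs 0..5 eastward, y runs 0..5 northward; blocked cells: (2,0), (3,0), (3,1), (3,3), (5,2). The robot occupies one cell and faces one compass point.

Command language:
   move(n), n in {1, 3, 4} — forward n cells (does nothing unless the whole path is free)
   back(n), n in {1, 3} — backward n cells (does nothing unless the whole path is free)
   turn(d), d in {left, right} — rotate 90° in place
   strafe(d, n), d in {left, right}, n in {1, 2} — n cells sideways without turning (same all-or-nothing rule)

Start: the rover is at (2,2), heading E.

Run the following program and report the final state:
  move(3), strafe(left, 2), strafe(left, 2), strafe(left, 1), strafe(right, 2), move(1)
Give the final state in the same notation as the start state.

initial: at (2,2), heading E
step 1 (move(3)): at (2,2), heading E
step 2 (strafe(left, 2)): at (2,4), heading E
step 3 (strafe(left, 2)): at (2,4), heading E
step 4 (strafe(left, 1)): at (2,5), heading E
step 5 (strafe(right, 2)): at (2,3), heading E
step 6 (move(1)): at (2,3), heading E

at (2,3), heading E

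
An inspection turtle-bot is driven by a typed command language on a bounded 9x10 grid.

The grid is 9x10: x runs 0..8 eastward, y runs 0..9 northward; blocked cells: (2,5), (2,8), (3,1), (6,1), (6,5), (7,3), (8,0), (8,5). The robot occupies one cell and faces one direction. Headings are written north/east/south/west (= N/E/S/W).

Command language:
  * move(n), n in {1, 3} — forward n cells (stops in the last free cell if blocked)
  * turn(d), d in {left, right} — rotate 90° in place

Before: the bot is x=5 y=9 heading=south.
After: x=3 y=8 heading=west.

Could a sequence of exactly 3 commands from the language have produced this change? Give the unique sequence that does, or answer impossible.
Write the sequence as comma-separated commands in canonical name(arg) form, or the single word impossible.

key: cell and facing (now W) both changed — the 3 commands mix motion and turning
from: x=5 y=9 heading=south
t=1 move(1) ⇒ x=5 y=8 heading=south
t=2 turn(right) ⇒ x=5 y=8 heading=west
t=3 move(3) ⇒ x=3 y=8 heading=west
no rival 3-sequence matches.

move(1), turn(right), move(3)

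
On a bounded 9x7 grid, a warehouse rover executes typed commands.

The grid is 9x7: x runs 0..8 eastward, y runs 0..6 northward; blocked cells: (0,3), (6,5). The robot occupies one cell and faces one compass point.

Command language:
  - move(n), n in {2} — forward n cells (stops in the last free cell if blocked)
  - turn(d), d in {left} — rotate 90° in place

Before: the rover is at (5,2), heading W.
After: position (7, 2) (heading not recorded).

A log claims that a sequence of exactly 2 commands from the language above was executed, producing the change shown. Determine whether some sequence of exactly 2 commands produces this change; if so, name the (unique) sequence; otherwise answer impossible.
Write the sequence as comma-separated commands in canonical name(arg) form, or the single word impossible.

impossible

every 2-command combo misses the target.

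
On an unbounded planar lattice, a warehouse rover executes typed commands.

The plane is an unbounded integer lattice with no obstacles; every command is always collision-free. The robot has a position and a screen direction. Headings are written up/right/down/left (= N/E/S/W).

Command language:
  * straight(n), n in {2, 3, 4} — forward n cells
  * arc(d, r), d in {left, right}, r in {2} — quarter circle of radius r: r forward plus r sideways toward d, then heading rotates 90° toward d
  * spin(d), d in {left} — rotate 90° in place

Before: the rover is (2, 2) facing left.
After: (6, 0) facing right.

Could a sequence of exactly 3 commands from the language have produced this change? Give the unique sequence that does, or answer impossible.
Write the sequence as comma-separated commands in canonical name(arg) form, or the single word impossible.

spin(left), arc(left, 2), straight(2)

key: cell and facing (now E) both changed — the 3 commands mix motion and turning
initial: (2, 2) facing left
step 1 (spin(left)): (2, 2) facing down
step 2 (arc(left, 2)): (4, 0) facing right
step 3 (straight(2)): (6, 0) facing right
uniquely the one of 216 3-step routes that fits.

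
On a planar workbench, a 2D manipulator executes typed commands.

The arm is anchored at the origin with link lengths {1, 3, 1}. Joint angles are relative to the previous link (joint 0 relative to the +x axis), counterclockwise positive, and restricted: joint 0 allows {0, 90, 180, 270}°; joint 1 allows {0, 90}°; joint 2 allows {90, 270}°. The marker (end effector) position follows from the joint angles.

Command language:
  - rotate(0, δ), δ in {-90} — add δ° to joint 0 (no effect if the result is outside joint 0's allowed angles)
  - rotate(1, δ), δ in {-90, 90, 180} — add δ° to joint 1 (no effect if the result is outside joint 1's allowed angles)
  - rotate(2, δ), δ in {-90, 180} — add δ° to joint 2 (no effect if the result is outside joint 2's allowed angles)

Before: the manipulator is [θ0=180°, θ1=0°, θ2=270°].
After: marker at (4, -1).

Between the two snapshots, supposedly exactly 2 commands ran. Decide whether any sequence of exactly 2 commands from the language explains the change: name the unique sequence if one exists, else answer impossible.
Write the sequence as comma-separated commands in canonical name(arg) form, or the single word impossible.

start: [θ0=180°, θ1=0°, θ2=270°]
[1] after rotate(0, -90): [θ0=90°, θ1=0°, θ2=270°]
[2] after rotate(0, -90): [θ0=0°, θ1=0°, θ2=270°]
no other 2-command option fits: unique.

rotate(0, -90), rotate(0, -90)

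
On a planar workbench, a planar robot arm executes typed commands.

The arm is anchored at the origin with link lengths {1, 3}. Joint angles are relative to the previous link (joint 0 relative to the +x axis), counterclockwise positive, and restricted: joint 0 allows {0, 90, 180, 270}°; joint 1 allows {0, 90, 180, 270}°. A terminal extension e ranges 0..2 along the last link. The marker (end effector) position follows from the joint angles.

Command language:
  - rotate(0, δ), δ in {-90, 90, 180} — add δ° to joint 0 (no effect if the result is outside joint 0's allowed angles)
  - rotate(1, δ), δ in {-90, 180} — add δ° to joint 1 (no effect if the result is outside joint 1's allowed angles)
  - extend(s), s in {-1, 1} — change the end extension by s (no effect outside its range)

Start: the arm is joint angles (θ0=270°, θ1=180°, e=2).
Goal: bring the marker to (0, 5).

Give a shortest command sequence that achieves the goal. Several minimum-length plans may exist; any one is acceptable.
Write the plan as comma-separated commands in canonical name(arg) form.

initial: joint angles (θ0=270°, θ1=180°, e=2)
[1] after extend(-1): joint angles (θ0=270°, θ1=180°, e=1)
[2] after rotate(0, 180): joint angles (θ0=90°, θ1=180°, e=1)
[3] after rotate(1, 180): joint angles (θ0=90°, θ1=0°, e=1)
nothing shorter than 3 reaches the goal.

extend(-1), rotate(0, 180), rotate(1, 180)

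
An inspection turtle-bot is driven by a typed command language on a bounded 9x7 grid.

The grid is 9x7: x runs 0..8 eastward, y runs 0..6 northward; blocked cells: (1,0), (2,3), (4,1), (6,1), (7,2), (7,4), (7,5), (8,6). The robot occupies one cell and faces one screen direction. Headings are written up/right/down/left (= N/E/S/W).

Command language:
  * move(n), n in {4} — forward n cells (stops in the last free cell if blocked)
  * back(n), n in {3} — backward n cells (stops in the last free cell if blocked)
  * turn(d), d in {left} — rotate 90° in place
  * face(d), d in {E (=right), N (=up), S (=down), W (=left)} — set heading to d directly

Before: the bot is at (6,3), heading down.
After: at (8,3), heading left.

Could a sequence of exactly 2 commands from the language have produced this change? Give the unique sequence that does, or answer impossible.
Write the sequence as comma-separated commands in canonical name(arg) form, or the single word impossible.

key: cell and facing (now W) both changed — the 2 commands mix motion and turning
from: at (6,3), heading down
[1] after face(W): at (6,3), heading left
[2] after back(3): at (8,3), heading left
uniquely the one of 49 2-step routes that fits.

face(W), back(3)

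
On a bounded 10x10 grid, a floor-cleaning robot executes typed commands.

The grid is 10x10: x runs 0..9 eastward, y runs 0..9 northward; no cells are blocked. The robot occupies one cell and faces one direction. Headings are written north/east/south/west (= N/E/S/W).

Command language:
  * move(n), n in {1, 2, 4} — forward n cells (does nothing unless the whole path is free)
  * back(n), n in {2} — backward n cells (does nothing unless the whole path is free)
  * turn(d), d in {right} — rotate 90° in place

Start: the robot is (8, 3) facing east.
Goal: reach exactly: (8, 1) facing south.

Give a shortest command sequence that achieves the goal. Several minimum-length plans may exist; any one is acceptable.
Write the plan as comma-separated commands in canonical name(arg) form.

begin: (8, 3) facing east
1. turn(right) → (8, 3) facing south
2. move(2) → (8, 1) facing south
no 1-step plan works, so 2 is optimal.

turn(right), move(2)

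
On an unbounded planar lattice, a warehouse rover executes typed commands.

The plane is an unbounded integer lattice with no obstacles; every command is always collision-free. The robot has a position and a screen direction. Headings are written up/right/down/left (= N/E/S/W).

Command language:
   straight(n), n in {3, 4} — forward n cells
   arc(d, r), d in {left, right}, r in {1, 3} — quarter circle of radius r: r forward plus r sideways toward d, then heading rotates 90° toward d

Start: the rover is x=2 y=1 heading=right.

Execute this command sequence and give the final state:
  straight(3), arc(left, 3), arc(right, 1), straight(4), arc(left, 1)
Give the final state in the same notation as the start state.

from: x=2 y=1 heading=right
1. straight(3) → x=5 y=1 heading=right
2. arc(left, 3) → x=8 y=4 heading=up
3. arc(right, 1) → x=9 y=5 heading=right
4. straight(4) → x=13 y=5 heading=right
5. arc(left, 1) → x=14 y=6 heading=up

x=14 y=6 heading=up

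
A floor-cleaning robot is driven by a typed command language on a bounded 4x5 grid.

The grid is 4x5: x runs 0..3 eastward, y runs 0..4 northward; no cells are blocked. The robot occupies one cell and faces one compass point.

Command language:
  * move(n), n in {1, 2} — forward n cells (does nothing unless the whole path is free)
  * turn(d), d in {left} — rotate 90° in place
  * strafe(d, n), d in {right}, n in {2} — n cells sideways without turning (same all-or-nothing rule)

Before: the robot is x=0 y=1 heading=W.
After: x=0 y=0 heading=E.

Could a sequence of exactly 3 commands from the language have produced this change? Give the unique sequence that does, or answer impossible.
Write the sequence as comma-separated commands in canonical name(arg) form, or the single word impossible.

key: position moved to (0,0) AND the heading swung to E — translation plus rotation needed
from: x=0 y=1 heading=W
t=1 turn(left) ⇒ x=0 y=1 heading=S
t=2 move(1) ⇒ x=0 y=0 heading=S
t=3 turn(left) ⇒ x=0 y=0 heading=E
no rival 3-sequence matches.

turn(left), move(1), turn(left)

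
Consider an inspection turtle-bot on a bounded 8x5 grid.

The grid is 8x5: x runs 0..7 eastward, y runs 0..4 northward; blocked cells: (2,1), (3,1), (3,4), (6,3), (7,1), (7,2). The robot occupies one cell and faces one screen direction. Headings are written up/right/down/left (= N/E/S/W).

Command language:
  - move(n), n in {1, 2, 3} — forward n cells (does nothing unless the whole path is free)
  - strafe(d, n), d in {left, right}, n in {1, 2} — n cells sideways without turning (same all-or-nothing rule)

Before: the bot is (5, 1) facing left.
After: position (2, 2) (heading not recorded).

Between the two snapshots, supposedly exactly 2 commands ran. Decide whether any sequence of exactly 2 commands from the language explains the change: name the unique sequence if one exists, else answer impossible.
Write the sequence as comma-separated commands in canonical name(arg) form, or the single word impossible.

strafe(right, 1), move(3)

key: order matters: swapping strafe(right, 1) and move(3) lands elsewhere
start: (5, 1) facing left
step 1 (strafe(right, 1)): (5, 2) facing left
step 2 (move(3)): (2, 2) facing left
all 49 alternatives checked — unique.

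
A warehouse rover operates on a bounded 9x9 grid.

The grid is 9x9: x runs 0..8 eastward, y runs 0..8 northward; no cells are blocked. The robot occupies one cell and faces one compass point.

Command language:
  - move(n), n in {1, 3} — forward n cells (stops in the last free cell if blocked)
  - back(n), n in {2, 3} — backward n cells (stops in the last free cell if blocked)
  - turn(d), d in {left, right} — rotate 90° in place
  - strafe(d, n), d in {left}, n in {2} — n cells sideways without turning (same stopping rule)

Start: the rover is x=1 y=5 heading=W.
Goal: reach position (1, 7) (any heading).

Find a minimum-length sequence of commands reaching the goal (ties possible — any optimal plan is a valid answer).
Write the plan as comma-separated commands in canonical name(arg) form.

begin: x=1 y=5 heading=W
t=1 turn(left) ⇒ x=1 y=5 heading=S
t=2 back(2) ⇒ x=1 y=7 heading=S
no 1-step plan works, so 2 is optimal.

turn(left), back(2)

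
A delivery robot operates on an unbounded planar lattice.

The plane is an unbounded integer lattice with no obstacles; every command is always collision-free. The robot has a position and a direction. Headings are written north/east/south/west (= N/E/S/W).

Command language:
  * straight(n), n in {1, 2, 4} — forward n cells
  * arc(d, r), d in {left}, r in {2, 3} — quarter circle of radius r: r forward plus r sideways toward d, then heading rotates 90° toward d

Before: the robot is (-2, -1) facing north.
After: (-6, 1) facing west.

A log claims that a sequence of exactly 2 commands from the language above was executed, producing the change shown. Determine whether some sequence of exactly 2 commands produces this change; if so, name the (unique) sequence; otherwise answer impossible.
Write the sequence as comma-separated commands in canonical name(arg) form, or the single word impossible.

key: running straight(2) before arc(left, 2) would end elsewhere — order is forced
begin: (-2, -1) facing north
t=1 arc(left, 2) ⇒ (-4, 1) facing west
t=2 straight(2) ⇒ (-6, 1) facing west
no rival 2-sequence matches.

arc(left, 2), straight(2)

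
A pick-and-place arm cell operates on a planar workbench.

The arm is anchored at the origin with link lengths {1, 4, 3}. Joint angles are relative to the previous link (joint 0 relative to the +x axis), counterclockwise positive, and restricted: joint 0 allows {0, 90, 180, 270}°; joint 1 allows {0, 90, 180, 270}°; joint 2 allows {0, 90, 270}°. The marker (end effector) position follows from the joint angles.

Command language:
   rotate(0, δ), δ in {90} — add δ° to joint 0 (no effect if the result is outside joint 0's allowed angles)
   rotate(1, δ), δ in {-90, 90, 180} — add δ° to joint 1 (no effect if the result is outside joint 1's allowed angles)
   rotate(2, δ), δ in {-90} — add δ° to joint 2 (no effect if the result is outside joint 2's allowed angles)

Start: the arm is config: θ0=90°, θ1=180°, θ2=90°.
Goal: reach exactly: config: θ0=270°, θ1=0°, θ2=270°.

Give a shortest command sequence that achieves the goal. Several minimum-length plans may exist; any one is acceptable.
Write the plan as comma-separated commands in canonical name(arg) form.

start: config: θ0=90°, θ1=180°, θ2=90°
t=1 rotate(1, 180) ⇒ config: θ0=90°, θ1=0°, θ2=90°
t=2 rotate(2, -90) ⇒ config: θ0=90°, θ1=0°, θ2=0°
t=3 rotate(2, -90) ⇒ config: θ0=90°, θ1=0°, θ2=270°
t=4 rotate(0, 90) ⇒ config: θ0=180°, θ1=0°, θ2=270°
t=5 rotate(0, 90) ⇒ config: θ0=270°, θ1=0°, θ2=270°
no 4-step plan works, so 5 is optimal.

rotate(1, 180), rotate(2, -90), rotate(2, -90), rotate(0, 90), rotate(0, 90)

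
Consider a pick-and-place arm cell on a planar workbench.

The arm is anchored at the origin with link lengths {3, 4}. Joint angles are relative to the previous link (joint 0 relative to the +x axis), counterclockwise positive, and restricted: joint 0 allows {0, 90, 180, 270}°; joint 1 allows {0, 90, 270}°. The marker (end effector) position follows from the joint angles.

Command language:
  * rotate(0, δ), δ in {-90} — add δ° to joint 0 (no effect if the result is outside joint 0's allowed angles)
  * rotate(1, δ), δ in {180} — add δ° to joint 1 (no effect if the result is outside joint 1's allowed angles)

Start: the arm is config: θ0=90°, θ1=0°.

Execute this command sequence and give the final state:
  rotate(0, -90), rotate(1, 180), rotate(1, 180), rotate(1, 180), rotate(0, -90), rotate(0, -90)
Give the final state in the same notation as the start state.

config: θ0=180°, θ1=0°

begin: config: θ0=90°, θ1=0°
1. rotate(0, -90) → config: θ0=0°, θ1=0°
2. rotate(1, 180) → config: θ0=0°, θ1=0°
3. rotate(1, 180) → config: θ0=0°, θ1=0°
4. rotate(1, 180) → config: θ0=0°, θ1=0°
5. rotate(0, -90) → config: θ0=270°, θ1=0°
6. rotate(0, -90) → config: θ0=180°, θ1=0°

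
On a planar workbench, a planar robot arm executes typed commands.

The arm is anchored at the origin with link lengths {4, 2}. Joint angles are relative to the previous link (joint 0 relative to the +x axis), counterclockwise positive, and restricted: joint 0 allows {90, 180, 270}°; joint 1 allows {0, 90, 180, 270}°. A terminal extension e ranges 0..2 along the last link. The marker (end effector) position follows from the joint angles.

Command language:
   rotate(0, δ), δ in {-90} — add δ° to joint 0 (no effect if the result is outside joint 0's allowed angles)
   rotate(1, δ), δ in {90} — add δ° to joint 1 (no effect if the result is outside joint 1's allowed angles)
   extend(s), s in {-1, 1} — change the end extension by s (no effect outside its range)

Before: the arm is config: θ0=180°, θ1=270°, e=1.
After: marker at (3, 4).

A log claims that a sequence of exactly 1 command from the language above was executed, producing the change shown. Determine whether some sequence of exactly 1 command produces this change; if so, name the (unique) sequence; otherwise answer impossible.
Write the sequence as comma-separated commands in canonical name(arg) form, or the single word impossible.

rotate(0, -90)

start: config: θ0=180°, θ1=270°, e=1
step 1 (rotate(0, -90)): config: θ0=90°, θ1=270°, e=1
no other 1-command option fits: unique.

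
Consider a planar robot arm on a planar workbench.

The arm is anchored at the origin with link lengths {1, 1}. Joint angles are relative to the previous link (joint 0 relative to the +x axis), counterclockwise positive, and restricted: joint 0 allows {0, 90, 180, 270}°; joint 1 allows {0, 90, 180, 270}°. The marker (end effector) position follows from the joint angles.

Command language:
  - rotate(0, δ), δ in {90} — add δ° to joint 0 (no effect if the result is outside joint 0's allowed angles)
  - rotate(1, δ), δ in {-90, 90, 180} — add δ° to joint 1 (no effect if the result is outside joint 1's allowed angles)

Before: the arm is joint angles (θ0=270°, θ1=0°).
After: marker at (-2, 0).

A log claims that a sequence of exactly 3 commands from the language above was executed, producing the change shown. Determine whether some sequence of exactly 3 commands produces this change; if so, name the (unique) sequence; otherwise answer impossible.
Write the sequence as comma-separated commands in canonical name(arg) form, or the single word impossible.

rotate(0, 90), rotate(0, 90), rotate(0, 90)

t0: joint angles (θ0=270°, θ1=0°)
step 1 (rotate(0, 90)): joint angles (θ0=0°, θ1=0°)
step 2 (rotate(0, 90)): joint angles (θ0=90°, θ1=0°)
step 3 (rotate(0, 90)): joint angles (θ0=180°, θ1=0°)
no other 3-command option fits: unique.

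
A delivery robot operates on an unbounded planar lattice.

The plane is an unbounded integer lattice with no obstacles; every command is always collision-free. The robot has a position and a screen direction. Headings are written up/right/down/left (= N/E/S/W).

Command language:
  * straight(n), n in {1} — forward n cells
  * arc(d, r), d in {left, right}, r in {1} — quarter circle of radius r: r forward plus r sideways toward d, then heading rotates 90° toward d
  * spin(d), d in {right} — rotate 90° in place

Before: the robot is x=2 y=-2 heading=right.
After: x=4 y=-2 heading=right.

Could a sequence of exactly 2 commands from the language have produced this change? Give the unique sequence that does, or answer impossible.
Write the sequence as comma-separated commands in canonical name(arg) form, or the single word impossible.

straight(1), straight(1)

key: still facing E at the end — nothing in the sequence rotates
t0: x=2 y=-2 heading=right
t=1 straight(1) ⇒ x=3 y=-2 heading=right
t=2 straight(1) ⇒ x=4 y=-2 heading=right
uniquely the one of 16 2-step routes that fits.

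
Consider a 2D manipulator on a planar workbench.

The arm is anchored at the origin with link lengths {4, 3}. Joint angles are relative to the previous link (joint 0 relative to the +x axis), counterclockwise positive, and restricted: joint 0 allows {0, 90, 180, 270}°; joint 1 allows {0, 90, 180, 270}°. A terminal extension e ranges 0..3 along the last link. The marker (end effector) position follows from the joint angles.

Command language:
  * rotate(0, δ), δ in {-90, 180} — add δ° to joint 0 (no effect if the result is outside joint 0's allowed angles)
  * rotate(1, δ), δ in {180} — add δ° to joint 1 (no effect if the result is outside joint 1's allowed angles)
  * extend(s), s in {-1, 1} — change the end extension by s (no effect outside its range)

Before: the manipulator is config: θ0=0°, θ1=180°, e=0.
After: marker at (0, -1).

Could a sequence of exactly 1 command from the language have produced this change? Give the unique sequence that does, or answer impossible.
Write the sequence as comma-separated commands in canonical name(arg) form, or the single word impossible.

rotate(0, -90)

initial: config: θ0=0°, θ1=180°, e=0
step 1 (rotate(0, -90)): config: θ0=270°, θ1=180°, e=0
no rival 1-sequence matches.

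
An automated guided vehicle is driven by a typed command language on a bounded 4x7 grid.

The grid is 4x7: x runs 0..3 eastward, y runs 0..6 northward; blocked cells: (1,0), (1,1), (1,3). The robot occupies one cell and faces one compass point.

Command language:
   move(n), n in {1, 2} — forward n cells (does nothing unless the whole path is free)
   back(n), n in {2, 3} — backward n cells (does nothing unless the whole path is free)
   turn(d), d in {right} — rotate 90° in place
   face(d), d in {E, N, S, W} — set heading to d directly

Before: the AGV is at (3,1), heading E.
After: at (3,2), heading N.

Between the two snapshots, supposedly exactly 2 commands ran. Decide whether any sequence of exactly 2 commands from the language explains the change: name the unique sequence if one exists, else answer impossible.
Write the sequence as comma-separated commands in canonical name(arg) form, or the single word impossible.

key: order matters: swapping face(N) and move(1) lands elsewhere
initial: at (3,1), heading E
1. face(N) → at (3,1), heading N
2. move(1) → at (3,2), heading N
uniquely the one of 81 2-step routes that fits.

face(N), move(1)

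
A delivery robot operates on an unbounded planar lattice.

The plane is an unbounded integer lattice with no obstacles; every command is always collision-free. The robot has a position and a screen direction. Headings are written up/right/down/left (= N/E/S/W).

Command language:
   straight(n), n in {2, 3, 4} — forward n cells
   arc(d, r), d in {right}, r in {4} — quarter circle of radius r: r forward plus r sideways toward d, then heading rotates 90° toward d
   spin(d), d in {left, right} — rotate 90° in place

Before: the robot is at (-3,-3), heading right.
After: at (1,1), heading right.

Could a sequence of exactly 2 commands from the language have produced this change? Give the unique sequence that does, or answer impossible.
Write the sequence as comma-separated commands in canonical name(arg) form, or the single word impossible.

key: heading stays E — rotations cancel among the 2 commands
t0: at (-3,-3), heading right
[1] after spin(left): at (-3,-3), heading up
[2] after arc(right, 4): at (1,1), heading right
no rival 2-sequence matches.

spin(left), arc(right, 4)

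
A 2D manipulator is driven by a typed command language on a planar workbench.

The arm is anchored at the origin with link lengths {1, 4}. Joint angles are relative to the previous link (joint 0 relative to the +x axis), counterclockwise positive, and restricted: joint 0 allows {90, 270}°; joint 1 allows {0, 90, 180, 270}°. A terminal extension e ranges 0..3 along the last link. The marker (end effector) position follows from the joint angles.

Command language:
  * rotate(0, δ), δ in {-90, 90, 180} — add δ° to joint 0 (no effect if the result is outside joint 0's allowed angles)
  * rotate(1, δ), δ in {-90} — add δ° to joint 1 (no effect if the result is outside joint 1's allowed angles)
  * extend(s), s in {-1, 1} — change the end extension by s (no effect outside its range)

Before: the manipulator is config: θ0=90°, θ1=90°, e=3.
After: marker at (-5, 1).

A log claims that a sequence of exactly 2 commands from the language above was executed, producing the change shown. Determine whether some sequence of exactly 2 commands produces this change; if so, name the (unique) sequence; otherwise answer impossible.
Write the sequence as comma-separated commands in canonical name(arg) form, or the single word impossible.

from: config: θ0=90°, θ1=90°, e=3
t=1 extend(-1) ⇒ config: θ0=90°, θ1=90°, e=2
t=2 extend(-1) ⇒ config: θ0=90°, θ1=90°, e=1
no rival 2-sequence matches.

extend(-1), extend(-1)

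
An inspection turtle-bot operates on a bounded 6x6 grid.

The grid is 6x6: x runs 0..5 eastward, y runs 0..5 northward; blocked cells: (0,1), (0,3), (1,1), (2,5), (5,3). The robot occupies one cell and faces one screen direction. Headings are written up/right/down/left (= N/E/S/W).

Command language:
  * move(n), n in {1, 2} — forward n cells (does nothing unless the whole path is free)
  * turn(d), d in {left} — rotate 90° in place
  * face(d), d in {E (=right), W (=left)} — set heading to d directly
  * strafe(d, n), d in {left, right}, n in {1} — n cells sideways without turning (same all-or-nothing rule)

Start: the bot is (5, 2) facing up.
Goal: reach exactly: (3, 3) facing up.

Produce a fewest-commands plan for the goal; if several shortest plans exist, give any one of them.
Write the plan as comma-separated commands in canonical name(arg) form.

strafe(left, 1), strafe(left, 1), move(1)

t0: (5, 2) facing up
1. strafe(left, 1) → (4, 2) facing up
2. strafe(left, 1) → (3, 2) facing up
3. move(1) → (3, 3) facing up
nothing shorter than 3 reaches the goal.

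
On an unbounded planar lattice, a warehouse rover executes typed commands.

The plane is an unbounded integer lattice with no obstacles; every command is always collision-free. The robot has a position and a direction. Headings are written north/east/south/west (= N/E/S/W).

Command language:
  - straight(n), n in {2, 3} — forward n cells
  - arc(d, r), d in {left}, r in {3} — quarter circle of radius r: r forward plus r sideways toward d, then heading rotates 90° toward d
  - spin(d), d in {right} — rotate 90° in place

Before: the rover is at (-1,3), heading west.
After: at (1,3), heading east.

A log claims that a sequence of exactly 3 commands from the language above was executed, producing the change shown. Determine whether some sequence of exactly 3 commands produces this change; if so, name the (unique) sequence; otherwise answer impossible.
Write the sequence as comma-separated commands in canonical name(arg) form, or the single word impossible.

key: position moved to (1,3) AND the heading swung to E — translation plus rotation needed
from: at (-1,3), heading west
step 1 (spin(right)): at (-1,3), heading north
step 2 (spin(right)): at (-1,3), heading east
step 3 (straight(2)): at (1,3), heading east
no other 3-command option fits: unique.

spin(right), spin(right), straight(2)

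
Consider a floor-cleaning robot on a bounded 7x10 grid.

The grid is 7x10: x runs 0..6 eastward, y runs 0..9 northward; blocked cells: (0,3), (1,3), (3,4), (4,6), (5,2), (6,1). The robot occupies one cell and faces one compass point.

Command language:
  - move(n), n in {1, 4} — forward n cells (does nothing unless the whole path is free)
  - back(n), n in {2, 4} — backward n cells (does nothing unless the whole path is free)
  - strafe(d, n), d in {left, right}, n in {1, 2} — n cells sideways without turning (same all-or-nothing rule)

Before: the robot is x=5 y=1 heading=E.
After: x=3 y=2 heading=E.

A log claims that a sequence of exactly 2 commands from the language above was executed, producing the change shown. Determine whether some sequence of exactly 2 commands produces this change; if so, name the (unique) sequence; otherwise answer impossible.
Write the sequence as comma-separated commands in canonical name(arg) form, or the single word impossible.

back(2), strafe(left, 1)

key: still facing E at the end — nothing in the sequence rotates
from: x=5 y=1 heading=E
[1] after back(2): x=3 y=1 heading=E
[2] after strafe(left, 1): x=3 y=2 heading=E
no rival 2-sequence matches.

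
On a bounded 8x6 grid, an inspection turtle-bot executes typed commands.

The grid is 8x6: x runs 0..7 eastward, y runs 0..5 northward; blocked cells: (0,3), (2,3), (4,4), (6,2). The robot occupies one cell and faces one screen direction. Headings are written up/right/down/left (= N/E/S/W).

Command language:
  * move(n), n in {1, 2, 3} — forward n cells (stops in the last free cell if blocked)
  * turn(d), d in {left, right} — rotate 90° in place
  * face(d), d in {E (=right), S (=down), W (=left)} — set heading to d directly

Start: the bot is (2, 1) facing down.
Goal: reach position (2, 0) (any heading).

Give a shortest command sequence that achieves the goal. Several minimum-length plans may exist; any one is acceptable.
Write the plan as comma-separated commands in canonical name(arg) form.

t0: (2, 1) facing down
[1] after move(2): (2, 0) facing down
nothing shorter than 1 reaches the goal.

move(2)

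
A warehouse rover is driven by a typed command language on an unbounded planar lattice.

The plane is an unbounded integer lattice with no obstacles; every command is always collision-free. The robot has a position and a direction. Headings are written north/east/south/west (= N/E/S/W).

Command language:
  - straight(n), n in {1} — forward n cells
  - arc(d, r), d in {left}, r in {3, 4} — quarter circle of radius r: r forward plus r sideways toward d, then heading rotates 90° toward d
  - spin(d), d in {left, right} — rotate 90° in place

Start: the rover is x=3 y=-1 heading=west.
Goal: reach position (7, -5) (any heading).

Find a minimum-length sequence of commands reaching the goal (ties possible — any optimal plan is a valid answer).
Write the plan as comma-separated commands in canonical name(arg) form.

start: x=3 y=-1 heading=west
t=1 spin(left) ⇒ x=3 y=-1 heading=south
t=2 arc(left, 4) ⇒ x=7 y=-5 heading=east
no 1-step plan works, so 2 is optimal.

spin(left), arc(left, 4)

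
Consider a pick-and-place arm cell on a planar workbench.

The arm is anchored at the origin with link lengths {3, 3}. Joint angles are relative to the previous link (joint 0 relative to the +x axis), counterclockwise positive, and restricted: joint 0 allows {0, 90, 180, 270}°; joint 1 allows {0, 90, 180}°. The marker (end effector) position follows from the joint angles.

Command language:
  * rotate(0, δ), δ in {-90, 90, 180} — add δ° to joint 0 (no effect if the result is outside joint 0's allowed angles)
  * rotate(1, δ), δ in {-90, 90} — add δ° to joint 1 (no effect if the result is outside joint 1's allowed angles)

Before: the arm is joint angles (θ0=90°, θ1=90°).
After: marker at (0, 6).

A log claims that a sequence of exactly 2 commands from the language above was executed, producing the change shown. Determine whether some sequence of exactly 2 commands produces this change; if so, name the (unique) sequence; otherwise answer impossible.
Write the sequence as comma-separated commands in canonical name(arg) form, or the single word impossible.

begin: joint angles (θ0=90°, θ1=90°)
t=1 rotate(1, -90) ⇒ joint angles (θ0=90°, θ1=0°)
t=2 rotate(1, -90) ⇒ joint angles (θ0=90°, θ1=0°)
all 25 alternatives checked — unique.

rotate(1, -90), rotate(1, -90)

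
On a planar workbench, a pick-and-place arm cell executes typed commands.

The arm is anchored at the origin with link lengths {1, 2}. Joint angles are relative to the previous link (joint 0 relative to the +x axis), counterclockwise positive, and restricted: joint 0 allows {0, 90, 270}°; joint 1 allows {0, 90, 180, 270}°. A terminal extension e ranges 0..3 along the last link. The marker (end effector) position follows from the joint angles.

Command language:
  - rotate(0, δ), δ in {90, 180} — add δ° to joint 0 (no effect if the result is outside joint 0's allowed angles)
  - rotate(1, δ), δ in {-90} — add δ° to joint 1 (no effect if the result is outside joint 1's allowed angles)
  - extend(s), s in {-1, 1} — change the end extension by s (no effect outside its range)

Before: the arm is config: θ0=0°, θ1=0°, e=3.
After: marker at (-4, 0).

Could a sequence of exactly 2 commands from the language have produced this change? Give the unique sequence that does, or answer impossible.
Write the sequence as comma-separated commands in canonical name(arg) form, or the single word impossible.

rotate(1, -90), rotate(1, -90)

initial: config: θ0=0°, θ1=0°, e=3
[1] after rotate(1, -90): config: θ0=0°, θ1=270°, e=3
[2] after rotate(1, -90): config: θ0=0°, θ1=180°, e=3
all 25 alternatives checked — unique.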